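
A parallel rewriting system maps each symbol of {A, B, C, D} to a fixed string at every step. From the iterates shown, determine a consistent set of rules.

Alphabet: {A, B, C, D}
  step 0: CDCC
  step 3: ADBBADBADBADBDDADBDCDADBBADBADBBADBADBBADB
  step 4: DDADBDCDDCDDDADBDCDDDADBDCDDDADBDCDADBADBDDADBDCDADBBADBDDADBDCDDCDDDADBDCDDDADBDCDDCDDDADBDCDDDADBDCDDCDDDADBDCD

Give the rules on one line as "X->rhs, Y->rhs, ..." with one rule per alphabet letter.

A->DD, B->DCD, C->B, D->ADB

  step 3 ⇒ step 4: ADBBADBADBADBDDADBDCDADBBADBADBBADBADBBADB ⇒ DD·ADB·DCD·DCD·DD·ADB·DCD·DD·ADB·DCD·DD·ADB·DCD·ADB·ADB·DD·ADB·DCD·ADB·B·ADB·DD·ADB·DCD·DCD·DD·ADB·DCD·DD·ADB·DCD·DCD·DD·ADB·DCD·DD·ADB·DCD·DCD·DD·ADB·DCD
    A ↦ DD
    B ↦ DCD
    C ↦ B
    D ↦ ADB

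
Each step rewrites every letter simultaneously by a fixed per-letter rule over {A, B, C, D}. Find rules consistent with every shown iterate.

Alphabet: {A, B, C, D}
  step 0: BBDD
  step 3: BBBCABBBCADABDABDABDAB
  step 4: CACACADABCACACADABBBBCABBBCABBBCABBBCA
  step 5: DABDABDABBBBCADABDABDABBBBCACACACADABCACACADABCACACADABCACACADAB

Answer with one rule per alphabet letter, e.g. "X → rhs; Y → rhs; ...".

  step 4 ⇒ step 5: CACACADABCACACADABBBBCABBBCABBBCABBBCA ⇒ DA·B·DA·B·DA·B·BB·B·CA·DA·B·DA·B·DA·B·BB·B·CA·CA·CA·CA·DA·B·CA·CA·CA·DA·B·CA·CA·CA·DA·B·CA·CA·CA·DA·B
    A ↦ B
    B ↦ CA
    C ↦ DA
    D ↦ BB

A->B, B->CA, C->DA, D->BB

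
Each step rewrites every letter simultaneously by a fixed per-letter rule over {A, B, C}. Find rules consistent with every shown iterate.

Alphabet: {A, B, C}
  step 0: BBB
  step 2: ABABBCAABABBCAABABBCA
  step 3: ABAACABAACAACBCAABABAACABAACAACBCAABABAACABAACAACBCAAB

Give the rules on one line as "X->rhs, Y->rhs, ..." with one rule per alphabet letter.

  step 2 ⇒ step 3: ABABBCAABABBCAABABBCA ⇒ AB·AAC·AB·AAC·AAC·BCA·AB·AB·AAC·AB·AAC·AAC·BCA·AB·AB·AAC·AB·AAC·AAC·BCA·AB
    A ↦ AB
    B ↦ AAC
    C ↦ BCA

A->AB, B->AAC, C->BCA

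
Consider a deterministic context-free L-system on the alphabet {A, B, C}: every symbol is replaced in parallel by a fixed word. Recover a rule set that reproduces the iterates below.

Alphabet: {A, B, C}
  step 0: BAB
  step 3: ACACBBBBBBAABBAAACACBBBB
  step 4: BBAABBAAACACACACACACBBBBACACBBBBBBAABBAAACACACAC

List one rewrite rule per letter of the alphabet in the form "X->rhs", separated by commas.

A->BB, B->AC, C->AA

  step 3 ⇒ step 4: ACACBBBBBBAABBAAACACBBBB ⇒ BB·AA·BB·AA·AC·AC·AC·AC·AC·AC·BB·BB·AC·AC·BB·BB·BB·AA·BB·AA·AC·AC·AC·AC
    A ↦ BB
    B ↦ AC
    C ↦ AA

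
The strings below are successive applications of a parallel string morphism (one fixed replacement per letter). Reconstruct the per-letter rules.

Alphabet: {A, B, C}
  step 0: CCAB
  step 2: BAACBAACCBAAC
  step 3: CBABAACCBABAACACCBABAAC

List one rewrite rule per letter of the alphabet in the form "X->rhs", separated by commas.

  step 2 ⇒ step 3: BAACBAACCBAAC ⇒ C·BA·BA·AC·C·BA·BA·AC·AC·C·BA·BA·AC
    A ↦ BA
    B ↦ C
    C ↦ AC

A->BA, B->C, C->AC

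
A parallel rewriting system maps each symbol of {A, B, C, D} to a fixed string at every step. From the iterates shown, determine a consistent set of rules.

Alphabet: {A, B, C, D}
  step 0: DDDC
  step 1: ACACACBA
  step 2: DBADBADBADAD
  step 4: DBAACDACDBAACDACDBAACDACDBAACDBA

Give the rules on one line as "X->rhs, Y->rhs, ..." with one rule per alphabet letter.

  step 1 ⇒ step 2: ACACACBA ⇒ D·BA·D·BA·D·BA·DA·D
    A ↦ D
    B ↦ DA
    C ↦ BA
  step 0 ⇒ step 1: DDDC ⇒ AC·AC·AC·BA
    D ↦ AC

A->D, B->DA, C->BA, D->AC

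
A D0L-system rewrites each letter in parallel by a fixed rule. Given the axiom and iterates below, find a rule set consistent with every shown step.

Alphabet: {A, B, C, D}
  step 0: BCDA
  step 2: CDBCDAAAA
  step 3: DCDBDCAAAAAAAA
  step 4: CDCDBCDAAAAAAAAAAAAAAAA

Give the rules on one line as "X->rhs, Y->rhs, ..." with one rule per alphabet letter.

A->AA, B->DB, C->D, D->C

  step 3 ⇒ step 4: DCDBDCAAAAAAAA ⇒ C·D·C·DB·C·D·AA·AA·AA·AA·AA·AA·AA·AA
    A ↦ AA
    B ↦ DB
    C ↦ D
    D ↦ C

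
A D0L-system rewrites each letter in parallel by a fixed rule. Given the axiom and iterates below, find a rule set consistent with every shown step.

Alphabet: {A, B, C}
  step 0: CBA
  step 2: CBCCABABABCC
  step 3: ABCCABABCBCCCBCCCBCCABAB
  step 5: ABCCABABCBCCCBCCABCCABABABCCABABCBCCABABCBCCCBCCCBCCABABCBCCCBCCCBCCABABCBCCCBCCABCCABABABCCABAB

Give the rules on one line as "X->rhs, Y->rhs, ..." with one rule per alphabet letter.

A->CB, B->CC, C->AB

  step 2 ⇒ step 3: CBCCABABABCC ⇒ AB·CC·AB·AB·CB·CC·CB·CC·CB·CC·AB·AB
    A ↦ CB
    B ↦ CC
    C ↦ AB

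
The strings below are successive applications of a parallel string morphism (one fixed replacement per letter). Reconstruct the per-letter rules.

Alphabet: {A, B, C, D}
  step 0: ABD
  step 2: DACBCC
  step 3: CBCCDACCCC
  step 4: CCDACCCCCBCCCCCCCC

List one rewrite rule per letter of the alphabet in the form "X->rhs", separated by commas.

A->B, B->DA, C->CC, D->C

  step 3 ⇒ step 4: CBCCDACCCC ⇒ CC·DA·CC·CC·C·B·CC·CC·CC·CC
    A ↦ B
    B ↦ DA
    C ↦ CC
    D ↦ C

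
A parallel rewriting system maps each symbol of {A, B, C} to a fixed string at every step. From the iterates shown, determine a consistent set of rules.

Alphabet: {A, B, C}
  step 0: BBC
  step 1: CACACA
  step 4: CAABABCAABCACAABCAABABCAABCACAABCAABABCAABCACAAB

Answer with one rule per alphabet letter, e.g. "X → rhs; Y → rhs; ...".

A->AB, B->CA, C->CA

  step 0 ⇒ step 1: BBC ⇒ CA·CA·CA
    B ↦ CA
    C ↦ CA
    A ↦ AB  (constrained at step 1)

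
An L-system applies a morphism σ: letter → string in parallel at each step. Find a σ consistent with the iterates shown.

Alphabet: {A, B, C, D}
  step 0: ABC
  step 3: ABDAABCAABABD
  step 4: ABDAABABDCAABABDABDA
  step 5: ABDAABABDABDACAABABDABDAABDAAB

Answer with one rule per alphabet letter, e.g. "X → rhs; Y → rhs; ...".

  step 4 ⇒ step 5: ABDAABABDCAABABDABDA ⇒ AB·D·A·AB·AB·D·AB·D·A·CA·AB·AB·D·AB·D·A·AB·D·A·AB
    A ↦ AB
    B ↦ D
    C ↦ CA
    D ↦ A

A->AB, B->D, C->CA, D->A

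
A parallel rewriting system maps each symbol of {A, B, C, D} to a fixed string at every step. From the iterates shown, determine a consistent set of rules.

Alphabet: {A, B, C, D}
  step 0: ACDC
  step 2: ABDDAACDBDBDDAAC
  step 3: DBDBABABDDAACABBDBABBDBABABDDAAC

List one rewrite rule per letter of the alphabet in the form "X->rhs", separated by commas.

  step 2 ⇒ step 3: ABDDAACDBDBDDAAC ⇒ D·BDB·AB·AB·D·D·AAC·AB·BDB·AB·BDB·AB·AB·D·D·AAC
    A ↦ D
    B ↦ BDB
    C ↦ AAC
    D ↦ AB

A->D, B->BDB, C->AAC, D->AB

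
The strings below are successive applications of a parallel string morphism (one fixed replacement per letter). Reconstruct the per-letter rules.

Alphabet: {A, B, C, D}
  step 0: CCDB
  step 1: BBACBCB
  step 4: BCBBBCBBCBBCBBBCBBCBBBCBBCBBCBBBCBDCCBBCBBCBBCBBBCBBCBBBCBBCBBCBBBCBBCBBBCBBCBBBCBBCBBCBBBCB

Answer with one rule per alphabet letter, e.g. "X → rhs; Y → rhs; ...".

  step 0 ⇒ step 1: CCDB ⇒ B·B·AC·BCB
    B ↦ BCB
    C ↦ B
    D ↦ AC
    A ↦ DCC  (constrained at step 1)

A->DCC, B->BCB, C->B, D->AC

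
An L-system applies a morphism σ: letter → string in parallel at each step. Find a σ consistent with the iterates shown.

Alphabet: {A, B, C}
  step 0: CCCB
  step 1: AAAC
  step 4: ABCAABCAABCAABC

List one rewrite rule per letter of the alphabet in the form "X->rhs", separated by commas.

A->AB, B->C, C->A

  step 0 ⇒ step 1: CCCB ⇒ A·A·A·C
    B ↦ C
    C ↦ A
    A ↦ AB  (constrained at step 1)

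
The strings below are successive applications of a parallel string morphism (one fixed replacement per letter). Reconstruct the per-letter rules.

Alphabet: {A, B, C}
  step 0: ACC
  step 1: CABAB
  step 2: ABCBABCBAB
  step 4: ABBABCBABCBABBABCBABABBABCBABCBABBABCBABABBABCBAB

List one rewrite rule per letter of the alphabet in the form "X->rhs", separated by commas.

  step 1 ⇒ step 2: CABAB ⇒ AB·C·BAB·C·BAB
    A ↦ C
    B ↦ BAB
    C ↦ AB

A->C, B->BAB, C->AB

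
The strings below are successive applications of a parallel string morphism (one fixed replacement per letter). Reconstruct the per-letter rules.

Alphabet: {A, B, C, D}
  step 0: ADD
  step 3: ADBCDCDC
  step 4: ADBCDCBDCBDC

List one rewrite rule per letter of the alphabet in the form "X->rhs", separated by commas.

A->AD, B->C, C->DC, D->B

  step 3 ⇒ step 4: ADBCDCDC ⇒ AD·B·C·DC·B·DC·B·DC
    A ↦ AD
    B ↦ C
    C ↦ DC
    D ↦ B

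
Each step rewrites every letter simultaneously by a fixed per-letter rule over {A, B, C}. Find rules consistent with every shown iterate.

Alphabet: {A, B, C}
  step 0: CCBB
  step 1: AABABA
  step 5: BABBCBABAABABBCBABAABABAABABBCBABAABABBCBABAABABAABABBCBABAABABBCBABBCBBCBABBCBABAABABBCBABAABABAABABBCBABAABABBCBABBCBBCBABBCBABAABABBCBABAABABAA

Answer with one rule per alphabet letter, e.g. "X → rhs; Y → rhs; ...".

A->BBC, B->BA, C->A

  step 0 ⇒ step 1: CCBB ⇒ A·A·BA·BA
    B ↦ BA
    C ↦ A
    A ↦ BBC  (constrained at step 1)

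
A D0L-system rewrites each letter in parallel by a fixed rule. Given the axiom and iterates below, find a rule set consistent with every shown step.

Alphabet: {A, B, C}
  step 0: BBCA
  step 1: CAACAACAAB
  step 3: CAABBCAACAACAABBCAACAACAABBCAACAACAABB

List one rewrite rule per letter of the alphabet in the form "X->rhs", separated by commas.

  step 0 ⇒ step 1: BBCA ⇒ CAA·CAA·CAA·B
    A ↦ B
    B ↦ CAA
    C ↦ CAA

A->B, B->CAA, C->CAA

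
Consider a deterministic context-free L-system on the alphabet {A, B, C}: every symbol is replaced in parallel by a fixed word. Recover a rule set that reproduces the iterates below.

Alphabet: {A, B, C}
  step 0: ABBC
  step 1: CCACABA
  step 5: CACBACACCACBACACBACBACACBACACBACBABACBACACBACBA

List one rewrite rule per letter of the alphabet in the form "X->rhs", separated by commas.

  step 0 ⇒ step 1: ABBC ⇒ C·CA·CA·BA
    A ↦ C
    B ↦ CA
    C ↦ BA

A->C, B->CA, C->BA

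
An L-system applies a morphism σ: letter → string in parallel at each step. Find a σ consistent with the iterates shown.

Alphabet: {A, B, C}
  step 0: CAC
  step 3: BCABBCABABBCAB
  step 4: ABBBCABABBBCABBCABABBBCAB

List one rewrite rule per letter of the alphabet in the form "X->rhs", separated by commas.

A->BC, B->AB, C->B

  step 3 ⇒ step 4: BCABBCABABBCAB ⇒ AB·B·BC·AB·AB·B·BC·AB·BC·AB·AB·B·BC·AB
    A ↦ BC
    B ↦ AB
    C ↦ B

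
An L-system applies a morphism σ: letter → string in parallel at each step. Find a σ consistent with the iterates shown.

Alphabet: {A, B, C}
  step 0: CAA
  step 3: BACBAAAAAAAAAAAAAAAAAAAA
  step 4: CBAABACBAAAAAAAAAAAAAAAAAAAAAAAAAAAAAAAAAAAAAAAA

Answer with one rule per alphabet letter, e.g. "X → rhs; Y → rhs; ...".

A->AA, B->CB, C->BA

  step 3 ⇒ step 4: BACBAAAAAAAAAAAAAAAAAAAA ⇒ CB·AA·BA·CB·AA·AA·AA·AA·AA·AA·AA·AA·AA·AA·AA·AA·AA·AA·AA·AA·AA·AA·AA·AA
    A ↦ AA
    B ↦ CB
    C ↦ BA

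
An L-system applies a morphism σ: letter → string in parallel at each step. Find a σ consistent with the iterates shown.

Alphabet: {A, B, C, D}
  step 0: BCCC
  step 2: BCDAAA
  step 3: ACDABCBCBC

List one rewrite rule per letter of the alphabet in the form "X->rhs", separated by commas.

A->BC, B->AC, C->D, D->A

  step 2 ⇒ step 3: BCDAAA ⇒ AC·D·A·BC·BC·BC
    A ↦ BC
    B ↦ AC
    C ↦ D
    D ↦ A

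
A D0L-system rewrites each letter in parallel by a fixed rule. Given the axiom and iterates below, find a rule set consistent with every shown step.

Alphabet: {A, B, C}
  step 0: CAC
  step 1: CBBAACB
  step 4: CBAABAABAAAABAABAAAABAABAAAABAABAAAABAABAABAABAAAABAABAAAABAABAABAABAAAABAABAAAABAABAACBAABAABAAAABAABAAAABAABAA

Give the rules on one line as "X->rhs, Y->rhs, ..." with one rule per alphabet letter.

  step 0 ⇒ step 1: CAC ⇒ CB·BAA·CB
    A ↦ BAA
    C ↦ CB
    B ↦ AA  (constrained at step 1)

A->BAA, B->AA, C->CB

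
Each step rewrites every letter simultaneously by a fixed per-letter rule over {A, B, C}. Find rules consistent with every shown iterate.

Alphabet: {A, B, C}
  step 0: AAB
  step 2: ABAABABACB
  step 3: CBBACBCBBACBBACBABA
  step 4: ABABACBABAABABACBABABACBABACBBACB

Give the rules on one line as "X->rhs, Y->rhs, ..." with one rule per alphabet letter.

A->CB, B->BA, C->A

  step 3 ⇒ step 4: CBBACBCBBACBBACBABA ⇒ A·BA·BA·CB·A·BA·A·BA·BA·CB·A·BA·BA·CB·A·BA·CB·BA·CB
    A ↦ CB
    B ↦ BA
    C ↦ A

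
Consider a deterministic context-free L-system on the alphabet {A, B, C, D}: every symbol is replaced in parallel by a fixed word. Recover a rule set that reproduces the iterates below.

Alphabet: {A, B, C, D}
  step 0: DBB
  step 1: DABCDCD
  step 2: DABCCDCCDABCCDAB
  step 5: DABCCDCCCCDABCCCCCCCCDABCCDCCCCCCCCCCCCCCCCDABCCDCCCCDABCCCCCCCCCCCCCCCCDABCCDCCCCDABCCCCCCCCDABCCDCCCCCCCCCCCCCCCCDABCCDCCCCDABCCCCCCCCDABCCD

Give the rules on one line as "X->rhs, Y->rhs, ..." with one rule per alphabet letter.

  step 1 ⇒ step 2: DABCDCD ⇒ DAB·C·CD·CC·DAB·CC·DAB
    A ↦ C
    B ↦ CD
    C ↦ CC
    D ↦ DAB

A->C, B->CD, C->CC, D->DAB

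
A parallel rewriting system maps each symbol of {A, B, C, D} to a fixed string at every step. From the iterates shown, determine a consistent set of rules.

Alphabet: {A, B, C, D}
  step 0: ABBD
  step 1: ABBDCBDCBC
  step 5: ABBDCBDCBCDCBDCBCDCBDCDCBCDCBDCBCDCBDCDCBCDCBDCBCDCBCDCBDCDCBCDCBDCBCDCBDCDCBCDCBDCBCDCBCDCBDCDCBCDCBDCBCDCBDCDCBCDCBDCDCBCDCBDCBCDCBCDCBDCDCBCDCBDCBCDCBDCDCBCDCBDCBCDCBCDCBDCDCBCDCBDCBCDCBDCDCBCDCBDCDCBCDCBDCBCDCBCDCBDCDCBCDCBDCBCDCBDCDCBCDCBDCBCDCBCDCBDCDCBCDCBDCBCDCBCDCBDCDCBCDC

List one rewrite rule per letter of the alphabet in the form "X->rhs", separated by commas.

A->AB, B->BDC, C->DC, D->BC

  step 0 ⇒ step 1: ABBD ⇒ AB·BDC·BDC·BC
    A ↦ AB
    B ↦ BDC
    D ↦ BC
    C ↦ DC  (constrained at step 1)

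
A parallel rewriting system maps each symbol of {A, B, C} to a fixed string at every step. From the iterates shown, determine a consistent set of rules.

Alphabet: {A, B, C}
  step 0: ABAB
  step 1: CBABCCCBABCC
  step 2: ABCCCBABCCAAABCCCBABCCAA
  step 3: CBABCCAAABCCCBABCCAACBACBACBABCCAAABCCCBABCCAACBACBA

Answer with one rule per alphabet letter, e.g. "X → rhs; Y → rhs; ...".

A->CBA, B->BCC, C->A

  step 2 ⇒ step 3: ABCCCBABCCAAABCCCBABCCAA ⇒ CBA·BCC·A·A·A·BCC·CBA·BCC·A·A·CBA·CBA·CBA·BCC·A·A·A·BCC·CBA·BCC·A·A·CBA·CBA
    A ↦ CBA
    B ↦ BCC
    C ↦ A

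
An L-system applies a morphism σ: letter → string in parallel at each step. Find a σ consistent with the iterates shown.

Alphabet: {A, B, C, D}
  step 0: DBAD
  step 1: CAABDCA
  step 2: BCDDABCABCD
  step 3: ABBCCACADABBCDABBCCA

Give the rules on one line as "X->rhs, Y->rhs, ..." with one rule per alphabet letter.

  step 2 ⇒ step 3: BCDDABCABCD ⇒ AB·BC·CA·CA·D·AB·BC·D·AB·BC·CA
    A ↦ D
    B ↦ AB
    C ↦ BC
    D ↦ CA

A->D, B->AB, C->BC, D->CA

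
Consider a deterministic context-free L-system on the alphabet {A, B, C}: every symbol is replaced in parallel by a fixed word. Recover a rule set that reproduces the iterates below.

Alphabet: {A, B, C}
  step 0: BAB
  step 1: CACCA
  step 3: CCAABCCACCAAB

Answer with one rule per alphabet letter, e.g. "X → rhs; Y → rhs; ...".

  step 0 ⇒ step 1: BAB ⇒ CA·C·CA
    A ↦ C
    B ↦ CA
    C ↦ AB  (constrained at step 1)

A->C, B->CA, C->AB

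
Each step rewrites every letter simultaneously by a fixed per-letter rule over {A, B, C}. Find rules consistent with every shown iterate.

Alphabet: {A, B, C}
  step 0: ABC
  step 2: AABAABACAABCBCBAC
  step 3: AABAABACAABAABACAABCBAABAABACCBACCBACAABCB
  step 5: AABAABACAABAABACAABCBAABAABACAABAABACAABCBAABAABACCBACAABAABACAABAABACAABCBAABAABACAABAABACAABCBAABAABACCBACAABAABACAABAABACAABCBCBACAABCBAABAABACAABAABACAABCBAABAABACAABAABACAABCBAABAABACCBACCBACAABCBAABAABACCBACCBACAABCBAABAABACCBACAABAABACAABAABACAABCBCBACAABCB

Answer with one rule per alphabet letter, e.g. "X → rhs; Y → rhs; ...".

A->AAB, B->AC, C->CB

  step 2 ⇒ step 3: AABAABACAABCBCBAC ⇒ AAB·AAB·AC·AAB·AAB·AC·AAB·CB·AAB·AAB·AC·CB·AC·CB·AC·AAB·CB
    A ↦ AAB
    B ↦ AC
    C ↦ CB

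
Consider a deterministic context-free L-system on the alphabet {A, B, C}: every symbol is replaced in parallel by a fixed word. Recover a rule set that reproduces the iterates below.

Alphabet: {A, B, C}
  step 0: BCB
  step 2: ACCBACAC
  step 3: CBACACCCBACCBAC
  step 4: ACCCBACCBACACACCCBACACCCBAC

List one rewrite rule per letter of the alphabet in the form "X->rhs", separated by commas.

  step 3 ⇒ step 4: CBACACCCBACCBAC ⇒ AC·C·CB·AC·CB·AC·AC·AC·C·CB·AC·AC·C·CB·AC
    A ↦ CB
    B ↦ C
    C ↦ AC

A->CB, B->C, C->AC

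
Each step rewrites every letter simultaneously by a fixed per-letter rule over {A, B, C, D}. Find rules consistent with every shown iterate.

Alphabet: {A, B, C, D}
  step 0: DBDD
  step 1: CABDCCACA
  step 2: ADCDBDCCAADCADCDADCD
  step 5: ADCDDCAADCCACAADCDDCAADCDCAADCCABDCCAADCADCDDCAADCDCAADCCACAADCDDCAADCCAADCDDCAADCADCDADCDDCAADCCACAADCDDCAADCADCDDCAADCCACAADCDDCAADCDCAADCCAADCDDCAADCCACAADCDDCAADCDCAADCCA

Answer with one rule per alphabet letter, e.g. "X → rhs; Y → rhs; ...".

A->D, B->BDC, C->ADC, D->CA

  step 1 ⇒ step 2: CABDCCACA ⇒ ADC·D·BDC·CA·ADC·ADC·D·ADC·D
    A ↦ D
    B ↦ BDC
    C ↦ ADC
    D ↦ CA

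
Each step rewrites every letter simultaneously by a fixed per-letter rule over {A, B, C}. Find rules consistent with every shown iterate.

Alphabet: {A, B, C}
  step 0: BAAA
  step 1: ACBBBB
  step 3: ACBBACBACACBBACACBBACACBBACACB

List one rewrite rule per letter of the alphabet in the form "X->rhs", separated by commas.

  step 0 ⇒ step 1: BAAA ⇒ ACB·B·B·B
    A ↦ B
    B ↦ ACB
    C ↦ AC  (constrained at step 1)

A->B, B->ACB, C->AC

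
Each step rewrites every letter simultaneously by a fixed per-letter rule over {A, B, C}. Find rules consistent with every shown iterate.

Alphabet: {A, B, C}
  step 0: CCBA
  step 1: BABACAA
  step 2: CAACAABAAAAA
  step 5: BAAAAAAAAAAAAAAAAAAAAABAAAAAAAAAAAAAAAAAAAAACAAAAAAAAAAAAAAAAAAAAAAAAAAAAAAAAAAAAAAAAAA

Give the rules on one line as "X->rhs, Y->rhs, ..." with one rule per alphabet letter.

  step 1 ⇒ step 2: BABACAA ⇒ C·AA·C·AA·BA·AA·AA
    A ↦ AA
    B ↦ C
    C ↦ BA

A->AA, B->C, C->BA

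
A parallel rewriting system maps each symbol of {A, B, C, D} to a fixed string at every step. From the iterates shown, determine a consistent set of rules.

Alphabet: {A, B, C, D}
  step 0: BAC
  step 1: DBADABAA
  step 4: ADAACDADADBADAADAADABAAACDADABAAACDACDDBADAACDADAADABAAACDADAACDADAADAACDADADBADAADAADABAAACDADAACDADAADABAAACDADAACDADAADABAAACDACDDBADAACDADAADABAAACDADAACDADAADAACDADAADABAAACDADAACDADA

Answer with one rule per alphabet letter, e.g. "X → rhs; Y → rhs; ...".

A->ADA, B->DB, C->BAA, D->ACD

  step 0 ⇒ step 1: BAC ⇒ DB·ADA·BAA
    A ↦ ADA
    B ↦ DB
    C ↦ BAA
    D ↦ ACD  (constrained at step 1)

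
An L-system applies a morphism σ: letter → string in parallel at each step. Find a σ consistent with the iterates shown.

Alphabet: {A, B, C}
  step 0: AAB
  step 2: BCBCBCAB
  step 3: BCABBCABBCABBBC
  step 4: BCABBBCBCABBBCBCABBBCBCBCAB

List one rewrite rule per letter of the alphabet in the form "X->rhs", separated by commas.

  step 3 ⇒ step 4: BCABBCABBCABBBC ⇒ BC·AB·B·BC·BC·AB·B·BC·BC·AB·B·BC·BC·BC·AB
    A ↦ B
    B ↦ BC
    C ↦ AB

A->B, B->BC, C->AB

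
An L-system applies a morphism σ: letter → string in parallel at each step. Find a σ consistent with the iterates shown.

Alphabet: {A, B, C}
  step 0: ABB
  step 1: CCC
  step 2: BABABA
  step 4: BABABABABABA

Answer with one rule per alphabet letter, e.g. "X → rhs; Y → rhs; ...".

A->C, B->C, C->BA

  step 1 ⇒ step 2: CCC ⇒ BA·BA·BA
    C ↦ BA
  step 0 ⇒ step 1: ABB ⇒ C·C·C
    A ↦ C
  step 0 ⇒ step 1: ABB ⇒ C·C·C
    B ↦ C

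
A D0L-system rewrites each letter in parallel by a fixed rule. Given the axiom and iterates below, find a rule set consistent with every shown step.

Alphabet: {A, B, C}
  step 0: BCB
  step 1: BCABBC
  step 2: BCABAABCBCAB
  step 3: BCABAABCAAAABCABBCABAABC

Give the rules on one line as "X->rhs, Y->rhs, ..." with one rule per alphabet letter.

A->AA, B->BC, C->AB

  step 2 ⇒ step 3: BCABAABCBCAB ⇒ BC·AB·AA·BC·AA·AA·BC·AB·BC·AB·AA·BC
    A ↦ AA
    B ↦ BC
    C ↦ AB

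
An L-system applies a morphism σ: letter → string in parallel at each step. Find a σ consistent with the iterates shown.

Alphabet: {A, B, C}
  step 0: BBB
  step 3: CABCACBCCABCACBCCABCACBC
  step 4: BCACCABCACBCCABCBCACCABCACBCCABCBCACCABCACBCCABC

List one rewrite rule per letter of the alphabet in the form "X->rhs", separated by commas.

A->AC, B->CA, C->BC

  step 3 ⇒ step 4: CABCACBCCABCACBCCABCACBC ⇒ BC·AC·CA·BC·AC·BC·CA·BC·BC·AC·CA·BC·AC·BC·CA·BC·BC·AC·CA·BC·AC·BC·CA·BC
    A ↦ AC
    B ↦ CA
    C ↦ BC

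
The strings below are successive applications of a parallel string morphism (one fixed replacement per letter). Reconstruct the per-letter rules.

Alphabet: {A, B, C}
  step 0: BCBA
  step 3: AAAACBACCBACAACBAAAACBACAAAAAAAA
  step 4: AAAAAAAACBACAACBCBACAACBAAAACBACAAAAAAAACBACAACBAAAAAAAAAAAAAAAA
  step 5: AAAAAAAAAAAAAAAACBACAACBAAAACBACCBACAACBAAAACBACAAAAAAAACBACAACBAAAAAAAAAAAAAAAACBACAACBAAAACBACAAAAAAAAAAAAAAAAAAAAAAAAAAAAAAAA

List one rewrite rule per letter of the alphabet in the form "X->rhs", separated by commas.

  step 4 ⇒ step 5: AAAAAAAACBACAACBCBACAACBAAAACBACAAAAAAAACBACAACBAAAAAAAAAAAAAAAA ⇒ AA·AA·AA·AA·AA·AA·AA·AA·CB·AC·AA·CB·AA·AA·CB·AC·CB·AC·AA·CB·AA·AA·CB·AC·AA·AA·AA·AA·CB·AC·AA·CB·AA·AA·AA·AA·AA·AA·AA·AA·CB·AC·AA·CB·AA·AA·CB·AC·AA·AA·AA·AA·AA·AA·AA·AA·AA·AA·AA·AA·AA·AA·AA·AA
    A ↦ AA
    B ↦ AC
    C ↦ CB

A->AA, B->AC, C->CB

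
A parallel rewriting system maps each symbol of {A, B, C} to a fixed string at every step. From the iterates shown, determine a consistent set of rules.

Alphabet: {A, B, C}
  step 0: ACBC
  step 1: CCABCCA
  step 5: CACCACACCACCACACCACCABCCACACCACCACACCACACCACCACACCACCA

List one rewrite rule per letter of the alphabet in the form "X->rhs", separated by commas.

A->C, B->BC, C->CA

  step 0 ⇒ step 1: ACBC ⇒ C·CA·BC·CA
    A ↦ C
    B ↦ BC
    C ↦ CA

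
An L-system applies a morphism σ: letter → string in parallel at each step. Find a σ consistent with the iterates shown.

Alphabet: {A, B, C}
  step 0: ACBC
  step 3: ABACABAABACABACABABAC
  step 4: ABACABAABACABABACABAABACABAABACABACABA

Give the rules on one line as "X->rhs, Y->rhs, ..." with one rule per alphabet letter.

  step 3 ⇒ step 4: ABACABAABACABACABABAC ⇒ AB·AC·AB·A·AB·AC·AB·AB·AC·AB·A·AB·AC·AB·A·AB·AC·AB·AC·AB·A
    A ↦ AB
    B ↦ AC
    C ↦ A

A->AB, B->AC, C->A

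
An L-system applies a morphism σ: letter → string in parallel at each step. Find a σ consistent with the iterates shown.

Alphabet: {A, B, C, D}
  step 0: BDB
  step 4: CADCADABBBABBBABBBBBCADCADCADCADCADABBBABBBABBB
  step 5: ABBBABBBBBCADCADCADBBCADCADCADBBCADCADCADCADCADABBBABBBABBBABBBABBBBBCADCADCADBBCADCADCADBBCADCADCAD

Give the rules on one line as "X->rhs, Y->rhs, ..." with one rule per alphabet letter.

  step 4 ⇒ step 5: CADCADABBBABBBABBBBBCADCADCADCADCADABBBABBBABBB ⇒ A·BB·B·A·BB·B·BB·CAD·CAD·CAD·BB·CAD·CAD·CAD·BB·CAD·CAD·CAD·CAD·CAD·A·BB·B·A·BB·B·A·BB·B·A·BB·B·A·BB·B·BB·CAD·CAD·CAD·BB·CAD·CAD·CAD·BB·CAD·CAD·CAD
    A ↦ BB
    B ↦ CAD
    C ↦ A
    D ↦ B

A->BB, B->CAD, C->A, D->B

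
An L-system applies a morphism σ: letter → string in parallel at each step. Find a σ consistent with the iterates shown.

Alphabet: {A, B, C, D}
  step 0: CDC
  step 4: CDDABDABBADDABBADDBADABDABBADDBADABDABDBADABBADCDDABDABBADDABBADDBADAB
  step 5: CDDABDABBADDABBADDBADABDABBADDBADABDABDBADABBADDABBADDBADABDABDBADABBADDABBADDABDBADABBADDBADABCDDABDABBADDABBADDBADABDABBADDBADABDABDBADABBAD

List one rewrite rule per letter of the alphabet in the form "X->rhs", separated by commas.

A->BA, B->D, C->CD, D->DAB

  step 4 ⇒ step 5: CDDABDABBADDABBADDBADABDABBADDBADABDABDBADABBADCDDABDABBADDABBADDBADAB ⇒ CD·DAB·DAB·BA·D·DAB·BA·D·D·BA·DAB·DAB·BA·D·D·BA·DAB·DAB·D·BA·DAB·BA·D·DAB·BA·D·D·BA·DAB·DAB·D·BA·DAB·BA·D·DAB·BA·D·DAB·D·BA·DAB·BA·D·D·BA·DAB·CD·DAB·DAB·BA·D·DAB·BA·D·D·BA·DAB·DAB·BA·D·D·BA·DAB·DAB·D·BA·DAB·BA·D
    A ↦ BA
    B ↦ D
    C ↦ CD
    D ↦ DAB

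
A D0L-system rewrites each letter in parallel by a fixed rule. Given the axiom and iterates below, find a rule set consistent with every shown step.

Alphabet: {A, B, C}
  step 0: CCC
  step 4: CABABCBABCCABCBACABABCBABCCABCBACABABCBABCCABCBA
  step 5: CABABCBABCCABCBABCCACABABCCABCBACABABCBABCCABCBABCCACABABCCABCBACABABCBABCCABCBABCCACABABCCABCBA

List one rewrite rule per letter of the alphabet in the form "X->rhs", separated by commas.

  step 4 ⇒ step 5: CABABCBABCCABCBACABABCBABCCABCBACABABCBABCCABCBA ⇒ CA·BA·BC·BA·BC·CA·BC·BA·BC·CA·CA·BA·BC·CA·BC·BA·CA·BA·BC·BA·BC·CA·BC·BA·BC·CA·CA·BA·BC·CA·BC·BA·CA·BA·BC·BA·BC·CA·BC·BA·BC·CA·CA·BA·BC·CA·BC·BA
    A ↦ BA
    B ↦ BC
    C ↦ CA

A->BA, B->BC, C->CA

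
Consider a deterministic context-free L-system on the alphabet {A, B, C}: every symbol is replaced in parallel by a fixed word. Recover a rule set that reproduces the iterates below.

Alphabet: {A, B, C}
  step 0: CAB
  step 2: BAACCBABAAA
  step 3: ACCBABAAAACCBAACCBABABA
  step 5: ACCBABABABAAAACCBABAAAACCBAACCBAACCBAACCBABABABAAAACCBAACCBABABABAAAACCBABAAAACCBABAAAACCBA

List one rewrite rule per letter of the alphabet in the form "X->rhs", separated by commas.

A->BA, B->ACC, C->A

  step 2 ⇒ step 3: BAACCBABAAA ⇒ ACC·BA·BA·A·A·ACC·BA·ACC·BA·BA·BA
    A ↦ BA
    B ↦ ACC
    C ↦ A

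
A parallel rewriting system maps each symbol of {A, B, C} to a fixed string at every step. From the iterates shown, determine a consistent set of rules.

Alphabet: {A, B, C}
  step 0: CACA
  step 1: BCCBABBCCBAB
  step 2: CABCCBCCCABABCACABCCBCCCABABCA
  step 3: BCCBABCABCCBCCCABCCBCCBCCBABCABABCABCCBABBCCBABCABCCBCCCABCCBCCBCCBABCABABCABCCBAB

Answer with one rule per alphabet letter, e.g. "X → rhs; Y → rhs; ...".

  step 2 ⇒ step 3: CABCCBCCCABABCACABCCBCCCABABCA ⇒ BCC·BAB·CA·BCC·BCC·CA·BCC·BCC·BCC·BAB·CA·BAB·CA·BCC·BAB·BCC·BAB·CA·BCC·BCC·CA·BCC·BCC·BCC·BAB·CA·BAB·CA·BCC·BAB
    A ↦ BAB
    B ↦ CA
    C ↦ BCC

A->BAB, B->CA, C->BCC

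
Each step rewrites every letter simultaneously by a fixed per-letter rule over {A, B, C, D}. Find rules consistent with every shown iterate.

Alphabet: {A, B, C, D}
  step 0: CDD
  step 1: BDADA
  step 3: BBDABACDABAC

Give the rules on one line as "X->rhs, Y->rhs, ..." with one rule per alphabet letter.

  step 0 ⇒ step 1: CDD ⇒ B·DA·DA
    C ↦ B
    D ↦ DA
    A ↦ B  (constrained at step 1)
    B ↦ AC  (constrained at step 1)

A->B, B->AC, C->B, D->DA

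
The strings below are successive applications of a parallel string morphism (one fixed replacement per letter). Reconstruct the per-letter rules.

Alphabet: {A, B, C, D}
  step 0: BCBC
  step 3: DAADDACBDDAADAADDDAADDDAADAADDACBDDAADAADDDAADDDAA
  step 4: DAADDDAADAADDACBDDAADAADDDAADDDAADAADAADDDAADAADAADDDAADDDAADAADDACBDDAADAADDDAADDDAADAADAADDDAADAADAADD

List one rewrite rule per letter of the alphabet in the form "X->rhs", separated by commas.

  step 3 ⇒ step 4: DAADDACBDDAADAADDDAADDDAADAADDACBDDAADAADDDAADDDAA ⇒ DAA·D·D·DAA·DAA·D·DA·CBD·DAA·DAA·D·D·DAA·D·D·DAA·DAA·DAA·D·D·DAA·DAA·DAA·D·D·DAA·D·D·DAA·DAA·D·DA·CBD·DAA·DAA·D·D·DAA·D·D·DAA·DAA·DAA·D·D·DAA·DAA·DAA·D·D
    A ↦ D
    B ↦ CBD
    C ↦ DA
    D ↦ DAA

A->D, B->CBD, C->DA, D->DAA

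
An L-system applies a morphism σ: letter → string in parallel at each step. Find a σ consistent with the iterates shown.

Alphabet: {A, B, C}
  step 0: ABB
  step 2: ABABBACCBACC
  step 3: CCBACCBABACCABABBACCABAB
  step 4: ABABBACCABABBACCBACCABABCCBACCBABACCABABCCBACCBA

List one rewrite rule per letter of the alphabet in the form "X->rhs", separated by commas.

  step 3 ⇒ step 4: CCBACCBABACCABABBACCABAB ⇒ AB·AB·BA·CC·AB·AB·BA·CC·BA·CC·AB·AB·CC·BA·CC·BA·BA·CC·AB·AB·CC·BA·CC·BA
    A ↦ CC
    B ↦ BA
    C ↦ AB

A->CC, B->BA, C->AB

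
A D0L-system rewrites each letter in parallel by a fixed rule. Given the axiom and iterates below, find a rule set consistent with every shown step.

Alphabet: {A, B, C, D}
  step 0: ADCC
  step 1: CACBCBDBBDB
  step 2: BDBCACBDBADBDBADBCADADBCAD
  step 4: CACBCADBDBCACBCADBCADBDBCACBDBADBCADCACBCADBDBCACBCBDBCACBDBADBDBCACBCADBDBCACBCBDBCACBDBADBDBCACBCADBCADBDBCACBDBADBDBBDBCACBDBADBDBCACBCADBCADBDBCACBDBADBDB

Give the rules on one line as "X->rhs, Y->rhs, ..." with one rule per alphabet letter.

A->CAC, B->AD, C->BDB, D->BC

  step 1 ⇒ step 2: CACBCBDBBDB ⇒ BDB·CAC·BDB·AD·BDB·AD·BC·AD·AD·BC·AD
    A ↦ CAC
    B ↦ AD
    C ↦ BDB
    D ↦ BC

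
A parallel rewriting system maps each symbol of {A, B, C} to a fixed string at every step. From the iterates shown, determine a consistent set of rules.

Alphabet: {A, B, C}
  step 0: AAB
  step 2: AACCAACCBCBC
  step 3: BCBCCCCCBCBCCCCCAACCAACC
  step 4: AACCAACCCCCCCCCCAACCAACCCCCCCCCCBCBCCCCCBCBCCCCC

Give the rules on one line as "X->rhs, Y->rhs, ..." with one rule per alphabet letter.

A->BC, B->AA, C->CC

  step 3 ⇒ step 4: BCBCCCCCBCBCCCCCAACCAACC ⇒ AA·CC·AA·CC·CC·CC·CC·CC·AA·CC·AA·CC·CC·CC·CC·CC·BC·BC·CC·CC·BC·BC·CC·CC
    A ↦ BC
    B ↦ AA
    C ↦ CC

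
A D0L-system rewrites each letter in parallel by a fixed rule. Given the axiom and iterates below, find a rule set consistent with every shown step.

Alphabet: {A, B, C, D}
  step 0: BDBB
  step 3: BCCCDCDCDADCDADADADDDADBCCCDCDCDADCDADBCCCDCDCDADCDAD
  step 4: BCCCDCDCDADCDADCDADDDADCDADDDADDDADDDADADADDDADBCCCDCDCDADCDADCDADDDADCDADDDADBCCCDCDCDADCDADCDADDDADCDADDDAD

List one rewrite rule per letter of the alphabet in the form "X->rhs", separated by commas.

  step 3 ⇒ step 4: BCCCDCDCDADCDADADADDDADBCCCDCDCDADCDADBCCCDCDCDADCDAD ⇒ BCC·CD·CD·CD·AD·CD·AD·CD·AD·DD·AD·CD·AD·DD·AD·DD·AD·DD·AD·AD·AD·DD·AD·BCC·CD·CD·CD·AD·CD·AD·CD·AD·DD·AD·CD·AD·DD·AD·BCC·CD·CD·CD·AD·CD·AD·CD·AD·DD·AD·CD·AD·DD·AD
    A ↦ DD
    B ↦ BCC
    C ↦ CD
    D ↦ AD

A->DD, B->BCC, C->CD, D->AD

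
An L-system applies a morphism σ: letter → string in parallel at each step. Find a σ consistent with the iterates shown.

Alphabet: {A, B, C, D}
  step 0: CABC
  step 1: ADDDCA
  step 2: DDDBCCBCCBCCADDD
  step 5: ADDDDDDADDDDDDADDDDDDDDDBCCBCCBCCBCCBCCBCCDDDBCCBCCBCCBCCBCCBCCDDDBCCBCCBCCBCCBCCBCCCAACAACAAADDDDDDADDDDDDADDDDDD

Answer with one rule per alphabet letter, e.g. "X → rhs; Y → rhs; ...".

  step 1 ⇒ step 2: ADDDCA ⇒ DDD·BCC·BCC·BCC·A·DDD
    A ↦ DDD
    C ↦ A
    D ↦ BCC
  step 0 ⇒ step 1: CABC ⇒ A·DDD·C·A
    B ↦ C

A->DDD, B->C, C->A, D->BCC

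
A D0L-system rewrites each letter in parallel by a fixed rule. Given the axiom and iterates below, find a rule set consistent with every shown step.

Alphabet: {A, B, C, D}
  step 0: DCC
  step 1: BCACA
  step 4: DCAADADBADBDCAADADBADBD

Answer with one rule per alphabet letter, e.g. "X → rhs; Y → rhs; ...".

  step 0 ⇒ step 1: DCC ⇒ B·CA·CA
    C ↦ CA
    D ↦ B
    A ↦ AD  (constrained at step 1)
    B ↦ D  (constrained at step 1)

A->AD, B->D, C->CA, D->B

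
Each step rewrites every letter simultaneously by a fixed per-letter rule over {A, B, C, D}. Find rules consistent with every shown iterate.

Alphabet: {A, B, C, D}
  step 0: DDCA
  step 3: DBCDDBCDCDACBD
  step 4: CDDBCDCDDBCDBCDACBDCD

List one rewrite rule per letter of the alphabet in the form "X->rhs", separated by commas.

A->AC, B->D, C->B, D->CD

  step 3 ⇒ step 4: DBCDDBCDCDACBD ⇒ CD·D·B·CD·CD·D·B·CD·B·CD·AC·B·D·CD
    A ↦ AC
    B ↦ D
    C ↦ B
    D ↦ CD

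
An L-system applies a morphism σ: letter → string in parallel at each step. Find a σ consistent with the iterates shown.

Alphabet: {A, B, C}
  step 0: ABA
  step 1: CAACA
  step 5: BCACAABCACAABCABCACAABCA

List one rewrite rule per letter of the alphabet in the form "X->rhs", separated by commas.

  step 0 ⇒ step 1: ABA ⇒ CA·A·CA
    A ↦ CA
    B ↦ A
    C ↦ B  (constrained at step 1)

A->CA, B->A, C->B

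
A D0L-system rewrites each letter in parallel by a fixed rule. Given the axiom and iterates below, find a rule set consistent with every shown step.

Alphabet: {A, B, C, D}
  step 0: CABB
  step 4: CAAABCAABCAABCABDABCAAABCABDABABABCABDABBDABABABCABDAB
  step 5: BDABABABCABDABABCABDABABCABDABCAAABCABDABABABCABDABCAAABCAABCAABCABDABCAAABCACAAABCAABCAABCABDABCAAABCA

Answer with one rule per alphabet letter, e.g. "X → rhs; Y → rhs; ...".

A->AB, B->CA, C->BD, D->A

  step 4 ⇒ step 5: CAAABCAABCAABCABDABCAAABCABDABABABCABDABBDABABABCABDAB ⇒ BD·AB·AB·AB·CA·BD·AB·AB·CA·BD·AB·AB·CA·BD·AB·CA·A·AB·CA·BD·AB·AB·AB·CA·BD·AB·CA·A·AB·CA·AB·CA·AB·CA·BD·AB·CA·A·AB·CA·CA·A·AB·CA·AB·CA·AB·CA·BD·AB·CA·A·AB·CA
    A ↦ AB
    B ↦ CA
    C ↦ BD
    D ↦ A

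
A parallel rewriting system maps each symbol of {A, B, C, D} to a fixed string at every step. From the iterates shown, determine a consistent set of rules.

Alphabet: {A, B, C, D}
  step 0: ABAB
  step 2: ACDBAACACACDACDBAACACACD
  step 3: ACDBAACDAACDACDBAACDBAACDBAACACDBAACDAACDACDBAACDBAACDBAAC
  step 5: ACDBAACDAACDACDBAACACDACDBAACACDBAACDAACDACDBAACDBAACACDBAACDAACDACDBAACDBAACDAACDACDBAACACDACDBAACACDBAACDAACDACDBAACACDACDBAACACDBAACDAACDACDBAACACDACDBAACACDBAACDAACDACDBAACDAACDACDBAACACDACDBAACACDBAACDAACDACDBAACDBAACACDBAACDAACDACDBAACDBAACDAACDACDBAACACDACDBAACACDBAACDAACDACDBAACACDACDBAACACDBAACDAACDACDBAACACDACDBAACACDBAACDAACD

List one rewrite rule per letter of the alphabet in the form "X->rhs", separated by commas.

A->ACD, B->DA, C->BA, D->AC

  step 2 ⇒ step 3: ACDBAACACACDACDBAACACACD ⇒ ACD·BA·AC·DA·ACD·ACD·BA·ACD·BA·ACD·BA·AC·ACD·BA·AC·DA·ACD·ACD·BA·ACD·BA·ACD·BA·AC
    A ↦ ACD
    B ↦ DA
    C ↦ BA
    D ↦ AC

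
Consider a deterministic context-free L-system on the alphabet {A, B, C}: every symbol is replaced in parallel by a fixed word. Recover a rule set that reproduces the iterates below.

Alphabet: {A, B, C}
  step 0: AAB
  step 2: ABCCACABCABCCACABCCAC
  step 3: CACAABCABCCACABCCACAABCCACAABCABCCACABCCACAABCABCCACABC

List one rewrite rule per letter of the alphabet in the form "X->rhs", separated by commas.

A->CAC, B->A, C->ABC

  step 2 ⇒ step 3: ABCCACABCABCCACABCCAC ⇒ CAC·A·ABC·ABC·CAC·ABC·CAC·A·ABC·CAC·A·ABC·ABC·CAC·ABC·CAC·A·ABC·ABC·CAC·ABC
    A ↦ CAC
    B ↦ A
    C ↦ ABC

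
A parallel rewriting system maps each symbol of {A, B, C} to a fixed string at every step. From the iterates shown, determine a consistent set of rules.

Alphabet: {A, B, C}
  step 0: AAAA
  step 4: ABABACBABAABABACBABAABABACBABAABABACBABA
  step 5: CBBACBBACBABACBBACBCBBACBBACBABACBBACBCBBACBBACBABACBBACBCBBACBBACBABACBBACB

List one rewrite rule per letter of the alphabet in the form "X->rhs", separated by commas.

A->CB, B->BA, C->A

  step 4 ⇒ step 5: ABABACBABAABABACBABAABABACBABAABABACBABA ⇒ CB·BA·CB·BA·CB·A·BA·CB·BA·CB·CB·BA·CB·BA·CB·A·BA·CB·BA·CB·CB·BA·CB·BA·CB·A·BA·CB·BA·CB·CB·BA·CB·BA·CB·A·BA·CB·BA·CB
    A ↦ CB
    B ↦ BA
    C ↦ A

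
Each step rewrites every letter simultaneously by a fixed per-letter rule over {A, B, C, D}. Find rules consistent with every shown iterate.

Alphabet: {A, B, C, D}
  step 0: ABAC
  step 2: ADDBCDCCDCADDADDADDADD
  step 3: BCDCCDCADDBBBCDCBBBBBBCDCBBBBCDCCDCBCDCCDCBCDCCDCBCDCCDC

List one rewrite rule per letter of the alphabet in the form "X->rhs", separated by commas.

A->B, B->ADD, C->BBB, D->CDC

  step 2 ⇒ step 3: ADDBCDCCDCADDADDADDADD ⇒ B·CDC·CDC·ADD·BBB·CDC·BBB·BBB·CDC·BBB·B·CDC·CDC·B·CDC·CDC·B·CDC·CDC·B·CDC·CDC
    A ↦ B
    B ↦ ADD
    C ↦ BBB
    D ↦ CDC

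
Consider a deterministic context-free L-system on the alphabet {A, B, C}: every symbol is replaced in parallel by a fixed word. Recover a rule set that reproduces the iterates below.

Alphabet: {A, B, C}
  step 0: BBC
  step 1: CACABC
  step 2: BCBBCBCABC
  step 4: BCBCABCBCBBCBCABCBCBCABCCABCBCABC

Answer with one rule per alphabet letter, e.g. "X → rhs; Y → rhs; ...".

  step 1 ⇒ step 2: CACABC ⇒ BC·B·BC·B·CA·BC
    A ↦ B
    B ↦ CA
    C ↦ BC

A->B, B->CA, C->BC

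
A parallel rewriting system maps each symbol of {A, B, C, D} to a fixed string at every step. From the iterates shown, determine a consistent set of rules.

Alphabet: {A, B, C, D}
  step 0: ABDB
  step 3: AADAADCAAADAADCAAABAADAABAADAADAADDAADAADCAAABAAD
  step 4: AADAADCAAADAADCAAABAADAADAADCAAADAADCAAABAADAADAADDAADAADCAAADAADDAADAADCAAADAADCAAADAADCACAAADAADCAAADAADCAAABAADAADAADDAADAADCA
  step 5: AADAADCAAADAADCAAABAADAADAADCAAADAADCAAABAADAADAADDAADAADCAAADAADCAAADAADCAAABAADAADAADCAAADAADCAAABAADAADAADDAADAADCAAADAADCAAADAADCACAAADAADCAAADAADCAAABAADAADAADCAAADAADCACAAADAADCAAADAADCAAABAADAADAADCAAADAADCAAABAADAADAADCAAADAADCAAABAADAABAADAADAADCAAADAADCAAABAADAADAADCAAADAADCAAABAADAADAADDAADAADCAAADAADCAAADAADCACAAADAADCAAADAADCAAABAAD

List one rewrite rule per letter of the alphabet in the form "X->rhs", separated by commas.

  step 4 ⇒ step 5: AADAADCAAADAADCAAABAADAADAADCAAADAADCAAABAADAADAADDAADAADCAAADAADDAADAADCAAADAADCAAADAADCACAAADAADCAAADAADCAAABAADAADAADDAADAADCA ⇒ AAD·AAD·CA·AAD·AAD·CA·AAB·AAD·AAD·AAD·CA·AAD·AAD·CA·AAB·AAD·AAD·AAD·D·AAD·AAD·CA·AAD·AAD·CA·AAD·AAD·CA·AAB·AAD·AAD·AAD·CA·AAD·AAD·CA·AAB·AAD·AAD·AAD·D·AAD·AAD·CA·AAD·AAD·CA·AAD·AAD·CA·CA·AAD·AAD·CA·AAD·AAD·CA·AAB·AAD·AAD·AAD·CA·AAD·AAD·CA·CA·AAD·AAD·CA·AAD·AAD·CA·AAB·AAD·AAD·AAD·CA·AAD·AAD·CA·AAB·AAD·AAD·AAD·CA·AAD·AAD·CA·AAB·AAD·AAB·AAD·AAD·AAD·CA·AAD·AAD·CA·AAB·AAD·AAD·AAD·CA·AAD·AAD·CA·AAB·AAD·AAD·AAD·D·AAD·AAD·CA·AAD·AAD·CA·AAD·AAD·CA·CA·AAD·AAD·CA·AAD·AAD·CA·AAB·AAD
    A ↦ AAD
    B ↦ D
    C ↦ AAB
    D ↦ CA

A->AAD, B->D, C->AAB, D->CA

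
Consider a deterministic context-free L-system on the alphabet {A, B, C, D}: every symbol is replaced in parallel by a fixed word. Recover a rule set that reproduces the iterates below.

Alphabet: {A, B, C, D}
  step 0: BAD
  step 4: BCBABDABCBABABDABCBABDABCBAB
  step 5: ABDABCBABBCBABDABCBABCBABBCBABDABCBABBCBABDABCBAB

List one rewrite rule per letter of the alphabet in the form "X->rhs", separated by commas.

  step 4 ⇒ step 5: BCBABDABCBABABDABCBABDABCBAB ⇒ AB·D·AB·CB·AB·B·CB·AB·D·AB·CB·AB·CB·AB·B·CB·AB·D·AB·CB·AB·B·CB·AB·D·AB·CB·AB
    A ↦ CB
    B ↦ AB
    C ↦ D
    D ↦ B

A->CB, B->AB, C->D, D->B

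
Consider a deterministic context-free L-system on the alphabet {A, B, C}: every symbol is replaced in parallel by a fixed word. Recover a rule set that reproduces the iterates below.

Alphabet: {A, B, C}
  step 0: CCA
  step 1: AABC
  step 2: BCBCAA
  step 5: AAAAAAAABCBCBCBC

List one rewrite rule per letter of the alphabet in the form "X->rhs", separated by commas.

A->BC, B->A, C->A

  step 1 ⇒ step 2: AABC ⇒ BC·BC·A·A
    A ↦ BC
    B ↦ A
    C ↦ A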